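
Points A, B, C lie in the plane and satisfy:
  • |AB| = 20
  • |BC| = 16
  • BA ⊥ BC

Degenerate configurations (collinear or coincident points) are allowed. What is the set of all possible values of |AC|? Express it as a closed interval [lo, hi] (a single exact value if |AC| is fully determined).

|AC| = 4·√(41)  (≈ 25.6125)

|AB| ∈ {20}
|BC| ∈ {16}
|AC| ∈ {4·√(41)}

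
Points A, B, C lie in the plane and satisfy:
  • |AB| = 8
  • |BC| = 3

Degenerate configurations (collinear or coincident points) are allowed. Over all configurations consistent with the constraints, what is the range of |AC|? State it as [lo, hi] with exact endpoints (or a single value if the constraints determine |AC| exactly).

|AC| ∈ [5, 11]  (≈ [5.0000, 11.0000])

|AB| ∈ {8}
|BC| ∈ {3}
|AC| ∈ [5, 11]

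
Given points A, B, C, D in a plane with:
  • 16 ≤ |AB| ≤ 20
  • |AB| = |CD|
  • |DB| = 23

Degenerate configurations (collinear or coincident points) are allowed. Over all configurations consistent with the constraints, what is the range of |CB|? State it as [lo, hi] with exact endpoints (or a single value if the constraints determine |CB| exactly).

|CB| ∈ [3, 43]  (≈ [3.0000, 43.0000])

|AB| ∈ [16, 20]
|BD| ∈ {23}
|CD| ∈ [16, 20]
|AD| ∈ [3, 43]
|BC| ∈ [3, 43]
|AC| ∈ [0, 63]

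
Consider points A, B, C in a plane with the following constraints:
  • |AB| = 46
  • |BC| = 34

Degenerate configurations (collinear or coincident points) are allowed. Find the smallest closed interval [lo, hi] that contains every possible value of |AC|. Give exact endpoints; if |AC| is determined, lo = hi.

|AB| ∈ {46}
|BC| ∈ {34}
|AC| ∈ [12, 80]

|AC| ∈ [12, 80]  (≈ [12.0000, 80.0000])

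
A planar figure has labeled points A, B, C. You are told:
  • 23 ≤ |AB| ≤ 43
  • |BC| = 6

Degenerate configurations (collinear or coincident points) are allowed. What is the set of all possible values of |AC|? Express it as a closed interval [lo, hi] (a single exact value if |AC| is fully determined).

|AB| ∈ [23, 43]
|BC| ∈ {6}
|AC| ∈ [17, 49]

|AC| ∈ [17, 49]  (≈ [17.0000, 49.0000])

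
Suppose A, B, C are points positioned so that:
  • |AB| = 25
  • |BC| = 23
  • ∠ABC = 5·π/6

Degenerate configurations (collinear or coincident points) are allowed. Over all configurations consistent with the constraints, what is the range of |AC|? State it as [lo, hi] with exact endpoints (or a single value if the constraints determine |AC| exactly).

|AB| ∈ {25}
|BC| ∈ {23}
|AC| ∈ {√(575·√(3) + 1154)}

|AC| = √(575·√(3) + 1154)  (≈ 46.3673)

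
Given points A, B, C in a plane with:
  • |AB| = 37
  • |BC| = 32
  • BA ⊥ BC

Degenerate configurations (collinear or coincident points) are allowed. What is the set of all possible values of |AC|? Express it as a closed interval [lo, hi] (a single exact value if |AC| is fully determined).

|AB| ∈ {37}
|BC| ∈ {32}
|AC| ∈ {√(2393)}

|AC| = √(2393)  (≈ 48.9183)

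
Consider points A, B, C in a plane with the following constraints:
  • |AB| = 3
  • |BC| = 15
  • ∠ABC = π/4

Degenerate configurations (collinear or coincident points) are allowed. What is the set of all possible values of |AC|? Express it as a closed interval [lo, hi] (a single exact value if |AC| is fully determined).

|AC| = 3·√(26 - 5·√(2))  (≈ 13.0522)

|AB| ∈ {3}
|BC| ∈ {15}
|AC| ∈ {3·√(26 - 5·√(2))}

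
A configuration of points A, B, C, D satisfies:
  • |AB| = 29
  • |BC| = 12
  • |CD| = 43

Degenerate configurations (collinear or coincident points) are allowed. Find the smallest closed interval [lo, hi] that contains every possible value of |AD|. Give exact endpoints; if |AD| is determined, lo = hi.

|AB| ∈ {29}
|BC| ∈ {12}
|CD| ∈ {43}
|AC| ∈ [17, 41]
|BD| ∈ [31, 55]
|AD| ∈ [2, 84]

|AD| ∈ [2, 84]  (≈ [2.0000, 84.0000])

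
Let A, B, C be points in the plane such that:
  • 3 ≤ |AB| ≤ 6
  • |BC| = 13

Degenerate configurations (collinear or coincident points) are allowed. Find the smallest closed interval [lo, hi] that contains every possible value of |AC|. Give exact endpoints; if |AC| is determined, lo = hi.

|AC| ∈ [7, 19]  (≈ [7.0000, 19.0000])

|AB| ∈ [3, 6]
|BC| ∈ {13}
|AC| ∈ [7, 19]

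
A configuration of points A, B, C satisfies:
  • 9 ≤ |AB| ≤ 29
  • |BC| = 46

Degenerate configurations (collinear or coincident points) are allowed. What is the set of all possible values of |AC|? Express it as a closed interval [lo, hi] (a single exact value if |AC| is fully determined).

|AB| ∈ [9, 29]
|BC| ∈ {46}
|AC| ∈ [17, 75]

|AC| ∈ [17, 75]  (≈ [17.0000, 75.0000])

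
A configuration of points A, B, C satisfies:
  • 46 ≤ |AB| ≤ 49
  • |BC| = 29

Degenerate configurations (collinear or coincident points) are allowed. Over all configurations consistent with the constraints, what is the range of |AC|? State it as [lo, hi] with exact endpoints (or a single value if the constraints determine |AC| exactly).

|AB| ∈ [46, 49]
|BC| ∈ {29}
|AC| ∈ [17, 78]

|AC| ∈ [17, 78]  (≈ [17.0000, 78.0000])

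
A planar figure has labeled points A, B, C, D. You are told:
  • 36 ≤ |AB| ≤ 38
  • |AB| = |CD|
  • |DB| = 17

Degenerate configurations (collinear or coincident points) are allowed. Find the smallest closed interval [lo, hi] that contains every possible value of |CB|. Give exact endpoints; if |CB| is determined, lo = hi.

|CB| ∈ [19, 55]  (≈ [19.0000, 55.0000])

|AB| ∈ [36, 38]
|BD| ∈ {17}
|CD| ∈ [36, 38]
|AD| ∈ [19, 55]
|BC| ∈ [19, 55]
|AC| ∈ [0, 93]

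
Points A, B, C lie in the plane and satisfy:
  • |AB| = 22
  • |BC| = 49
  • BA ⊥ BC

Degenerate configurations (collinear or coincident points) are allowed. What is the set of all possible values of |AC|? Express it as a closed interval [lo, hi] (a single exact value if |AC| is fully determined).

|AB| ∈ {22}
|BC| ∈ {49}
|AC| ∈ {√(2885)}

|AC| = √(2885)  (≈ 53.7122)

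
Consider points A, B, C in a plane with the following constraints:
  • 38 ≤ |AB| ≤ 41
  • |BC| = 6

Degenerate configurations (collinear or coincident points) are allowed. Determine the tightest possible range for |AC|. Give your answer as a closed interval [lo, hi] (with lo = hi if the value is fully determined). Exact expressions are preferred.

|AC| ∈ [32, 47]  (≈ [32.0000, 47.0000])

|AB| ∈ [38, 41]
|BC| ∈ {6}
|AC| ∈ [32, 47]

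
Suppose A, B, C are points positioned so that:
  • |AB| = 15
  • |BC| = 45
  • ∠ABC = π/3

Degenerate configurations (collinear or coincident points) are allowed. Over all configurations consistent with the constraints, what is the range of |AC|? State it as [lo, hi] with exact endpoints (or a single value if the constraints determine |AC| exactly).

|AC| = 15·√(7)  (≈ 39.6863)

|AB| ∈ {15}
|BC| ∈ {45}
|AC| ∈ {15·√(7)}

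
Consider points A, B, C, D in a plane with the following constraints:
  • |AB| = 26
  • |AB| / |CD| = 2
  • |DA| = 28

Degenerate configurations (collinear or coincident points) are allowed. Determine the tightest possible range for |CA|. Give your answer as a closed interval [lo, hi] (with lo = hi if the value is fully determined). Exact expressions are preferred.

|AB| ∈ {26}
|AD| ∈ {28}
|CD| ∈ {13}
|BD| ∈ [2, 54]
|AC| ∈ [15, 41]
|BC| ∈ [0, 67]

|CA| ∈ [15, 41]  (≈ [15.0000, 41.0000])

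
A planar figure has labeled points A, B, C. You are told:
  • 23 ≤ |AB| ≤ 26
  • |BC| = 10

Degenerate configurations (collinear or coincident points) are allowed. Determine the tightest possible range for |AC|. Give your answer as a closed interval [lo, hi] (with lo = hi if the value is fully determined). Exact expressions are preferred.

|AC| ∈ [13, 36]  (≈ [13.0000, 36.0000])

|AB| ∈ [23, 26]
|BC| ∈ {10}
|AC| ∈ [13, 36]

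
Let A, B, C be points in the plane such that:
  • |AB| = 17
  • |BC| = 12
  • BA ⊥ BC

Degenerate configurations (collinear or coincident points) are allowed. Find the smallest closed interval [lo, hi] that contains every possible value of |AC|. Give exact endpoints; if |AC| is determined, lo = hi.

|AB| ∈ {17}
|BC| ∈ {12}
|AC| ∈ {√(433)}

|AC| = √(433)  (≈ 20.8087)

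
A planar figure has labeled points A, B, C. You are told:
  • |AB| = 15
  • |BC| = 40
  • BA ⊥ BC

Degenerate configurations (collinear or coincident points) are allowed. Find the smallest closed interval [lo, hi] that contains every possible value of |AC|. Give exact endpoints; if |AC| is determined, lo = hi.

|AB| ∈ {15}
|BC| ∈ {40}
|AC| ∈ {5·√(73)}

|AC| = 5·√(73)  (≈ 42.7200)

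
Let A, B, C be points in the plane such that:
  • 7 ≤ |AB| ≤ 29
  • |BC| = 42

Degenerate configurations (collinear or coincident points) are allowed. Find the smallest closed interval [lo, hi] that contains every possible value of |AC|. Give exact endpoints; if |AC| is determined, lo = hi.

|AC| ∈ [13, 71]  (≈ [13.0000, 71.0000])

|AB| ∈ [7, 29]
|BC| ∈ {42}
|AC| ∈ [13, 71]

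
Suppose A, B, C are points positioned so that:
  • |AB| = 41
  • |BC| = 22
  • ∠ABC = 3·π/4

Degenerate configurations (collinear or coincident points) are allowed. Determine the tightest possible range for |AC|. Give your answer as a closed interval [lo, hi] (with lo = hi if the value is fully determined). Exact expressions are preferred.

|AB| ∈ {41}
|BC| ∈ {22}
|AC| ∈ {√(902·√(2) + 2165)}

|AC| = √(902·√(2) + 2165)  (≈ 58.6568)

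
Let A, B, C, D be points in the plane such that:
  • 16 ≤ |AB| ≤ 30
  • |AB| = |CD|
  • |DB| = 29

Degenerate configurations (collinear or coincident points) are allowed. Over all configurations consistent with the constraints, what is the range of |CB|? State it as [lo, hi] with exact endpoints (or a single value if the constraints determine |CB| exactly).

|CB| ∈ [0, 59]  (≈ [0.0000, 59.0000])

|AB| ∈ [16, 30]
|BD| ∈ {29}
|CD| ∈ [16, 30]
|AD| ∈ [0, 59]
|BC| ∈ [0, 59]
|AC| ∈ [0, 89]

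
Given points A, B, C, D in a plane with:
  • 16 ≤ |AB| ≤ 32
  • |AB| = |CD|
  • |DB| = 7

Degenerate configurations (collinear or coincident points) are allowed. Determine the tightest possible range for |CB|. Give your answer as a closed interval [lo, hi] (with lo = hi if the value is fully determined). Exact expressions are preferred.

|CB| ∈ [9, 39]  (≈ [9.0000, 39.0000])

|AB| ∈ [16, 32]
|BD| ∈ {7}
|CD| ∈ [16, 32]
|AD| ∈ [9, 39]
|BC| ∈ [9, 39]
|AC| ∈ [0, 71]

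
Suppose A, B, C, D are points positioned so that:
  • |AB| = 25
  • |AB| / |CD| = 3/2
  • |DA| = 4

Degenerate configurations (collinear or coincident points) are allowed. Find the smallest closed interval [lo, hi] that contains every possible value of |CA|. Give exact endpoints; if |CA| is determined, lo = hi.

|CA| ∈ [38/3, 62/3]  (≈ [12.6667, 20.6667])

|AB| ∈ {25}
|AD| ∈ {4}
|CD| ∈ {50/3}
|BD| ∈ [21, 29]
|AC| ∈ [38/3, 62/3]
|BC| ∈ [13/3, 137/3]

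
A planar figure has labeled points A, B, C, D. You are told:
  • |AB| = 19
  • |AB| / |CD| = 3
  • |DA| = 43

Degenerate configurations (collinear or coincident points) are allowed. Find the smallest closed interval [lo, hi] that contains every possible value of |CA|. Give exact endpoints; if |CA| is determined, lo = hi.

|AB| ∈ {19}
|AD| ∈ {43}
|CD| ∈ {19/3}
|BD| ∈ [24, 62]
|AC| ∈ [110/3, 148/3]
|BC| ∈ [53/3, 205/3]

|CA| ∈ [110/3, 148/3]  (≈ [36.6667, 49.3333])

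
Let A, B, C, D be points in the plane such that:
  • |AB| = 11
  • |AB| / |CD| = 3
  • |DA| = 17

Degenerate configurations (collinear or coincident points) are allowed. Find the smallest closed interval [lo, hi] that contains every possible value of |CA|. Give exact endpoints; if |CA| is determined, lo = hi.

|CA| ∈ [40/3, 62/3]  (≈ [13.3333, 20.6667])

|AB| ∈ {11}
|AD| ∈ {17}
|CD| ∈ {11/3}
|BD| ∈ [6, 28]
|AC| ∈ [40/3, 62/3]
|BC| ∈ [7/3, 95/3]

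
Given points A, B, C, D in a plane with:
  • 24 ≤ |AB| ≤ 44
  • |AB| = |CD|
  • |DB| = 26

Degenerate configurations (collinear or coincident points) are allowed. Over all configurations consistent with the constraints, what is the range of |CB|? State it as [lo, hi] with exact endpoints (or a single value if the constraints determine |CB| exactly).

|CB| ∈ [0, 70]  (≈ [0.0000, 70.0000])

|AB| ∈ [24, 44]
|BD| ∈ {26}
|CD| ∈ [24, 44]
|AD| ∈ [0, 70]
|BC| ∈ [0, 70]
|AC| ∈ [0, 114]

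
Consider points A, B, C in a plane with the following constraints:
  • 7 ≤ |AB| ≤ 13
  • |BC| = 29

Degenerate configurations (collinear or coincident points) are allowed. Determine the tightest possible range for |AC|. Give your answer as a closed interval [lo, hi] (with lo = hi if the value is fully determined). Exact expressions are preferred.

|AC| ∈ [16, 42]  (≈ [16.0000, 42.0000])

|AB| ∈ [7, 13]
|BC| ∈ {29}
|AC| ∈ [16, 42]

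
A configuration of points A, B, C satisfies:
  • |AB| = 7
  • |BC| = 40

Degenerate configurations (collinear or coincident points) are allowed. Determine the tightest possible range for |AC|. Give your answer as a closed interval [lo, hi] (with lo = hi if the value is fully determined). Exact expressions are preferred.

|AC| ∈ [33, 47]  (≈ [33.0000, 47.0000])

|AB| ∈ {7}
|BC| ∈ {40}
|AC| ∈ [33, 47]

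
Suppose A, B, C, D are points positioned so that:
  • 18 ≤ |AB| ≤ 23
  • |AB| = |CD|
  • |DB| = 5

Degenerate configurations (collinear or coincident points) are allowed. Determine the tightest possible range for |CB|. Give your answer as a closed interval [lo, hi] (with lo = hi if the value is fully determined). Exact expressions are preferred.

|AB| ∈ [18, 23]
|BD| ∈ {5}
|CD| ∈ [18, 23]
|AD| ∈ [13, 28]
|BC| ∈ [13, 28]
|AC| ∈ [0, 51]

|CB| ∈ [13, 28]  (≈ [13.0000, 28.0000])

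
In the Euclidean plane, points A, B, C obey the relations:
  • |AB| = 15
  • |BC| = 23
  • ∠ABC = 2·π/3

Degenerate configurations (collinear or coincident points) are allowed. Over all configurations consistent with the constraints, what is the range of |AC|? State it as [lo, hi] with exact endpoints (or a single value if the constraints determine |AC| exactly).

|AC| = √(1099)  (≈ 33.1512)

|AB| ∈ {15}
|BC| ∈ {23}
|AC| ∈ {√(1099)}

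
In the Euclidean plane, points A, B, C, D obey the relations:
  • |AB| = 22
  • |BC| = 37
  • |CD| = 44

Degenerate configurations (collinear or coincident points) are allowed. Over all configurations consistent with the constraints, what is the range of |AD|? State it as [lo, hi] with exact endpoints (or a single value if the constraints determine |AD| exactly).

|AD| ∈ [0, 103]  (≈ [0.0000, 103.0000])

|AB| ∈ {22}
|BC| ∈ {37}
|CD| ∈ {44}
|AC| ∈ [15, 59]
|BD| ∈ [7, 81]
|AD| ∈ [0, 103]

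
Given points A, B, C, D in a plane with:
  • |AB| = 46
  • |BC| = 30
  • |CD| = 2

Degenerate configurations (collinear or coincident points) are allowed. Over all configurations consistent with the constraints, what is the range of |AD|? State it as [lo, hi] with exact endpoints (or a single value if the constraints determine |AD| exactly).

|AB| ∈ {46}
|BC| ∈ {30}
|CD| ∈ {2}
|AC| ∈ [16, 76]
|BD| ∈ [28, 32]
|AD| ∈ [14, 78]

|AD| ∈ [14, 78]  (≈ [14.0000, 78.0000])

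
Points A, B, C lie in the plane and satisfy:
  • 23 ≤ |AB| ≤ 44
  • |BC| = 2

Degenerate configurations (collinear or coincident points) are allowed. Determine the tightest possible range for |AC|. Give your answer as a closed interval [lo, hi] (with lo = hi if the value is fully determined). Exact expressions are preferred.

|AC| ∈ [21, 46]  (≈ [21.0000, 46.0000])

|AB| ∈ [23, 44]
|BC| ∈ {2}
|AC| ∈ [21, 46]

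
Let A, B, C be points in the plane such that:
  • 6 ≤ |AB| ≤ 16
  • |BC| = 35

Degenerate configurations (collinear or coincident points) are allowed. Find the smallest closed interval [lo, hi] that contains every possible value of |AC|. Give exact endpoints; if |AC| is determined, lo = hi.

|AC| ∈ [19, 51]  (≈ [19.0000, 51.0000])

|AB| ∈ [6, 16]
|BC| ∈ {35}
|AC| ∈ [19, 51]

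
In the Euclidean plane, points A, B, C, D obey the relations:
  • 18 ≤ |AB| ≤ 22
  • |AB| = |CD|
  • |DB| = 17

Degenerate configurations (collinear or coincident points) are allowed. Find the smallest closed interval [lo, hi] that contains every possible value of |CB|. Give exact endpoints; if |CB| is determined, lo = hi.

|AB| ∈ [18, 22]
|BD| ∈ {17}
|CD| ∈ [18, 22]
|AD| ∈ [1, 39]
|BC| ∈ [1, 39]
|AC| ∈ [0, 61]

|CB| ∈ [1, 39]  (≈ [1.0000, 39.0000])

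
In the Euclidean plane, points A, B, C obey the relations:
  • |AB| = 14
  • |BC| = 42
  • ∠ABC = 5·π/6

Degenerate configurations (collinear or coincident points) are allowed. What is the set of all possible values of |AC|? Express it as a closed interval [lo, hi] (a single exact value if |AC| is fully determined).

|AC| = 14·√(3·√(3) + 10)  (≈ 54.5751)

|AB| ∈ {14}
|BC| ∈ {42}
|AC| ∈ {14·√(3·√(3) + 10)}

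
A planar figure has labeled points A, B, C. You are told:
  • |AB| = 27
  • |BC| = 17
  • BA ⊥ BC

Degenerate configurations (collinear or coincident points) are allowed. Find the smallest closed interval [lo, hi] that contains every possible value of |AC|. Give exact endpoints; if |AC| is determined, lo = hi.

|AB| ∈ {27}
|BC| ∈ {17}
|AC| ∈ {√(1018)}

|AC| = √(1018)  (≈ 31.9061)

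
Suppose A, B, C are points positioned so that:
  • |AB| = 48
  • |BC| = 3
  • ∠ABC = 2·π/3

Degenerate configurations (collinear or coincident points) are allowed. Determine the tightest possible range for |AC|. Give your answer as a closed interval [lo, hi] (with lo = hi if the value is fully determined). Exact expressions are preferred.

|AB| ∈ {48}
|BC| ∈ {3}
|AC| ∈ {3·√(273)}

|AC| = 3·√(273)  (≈ 49.5681)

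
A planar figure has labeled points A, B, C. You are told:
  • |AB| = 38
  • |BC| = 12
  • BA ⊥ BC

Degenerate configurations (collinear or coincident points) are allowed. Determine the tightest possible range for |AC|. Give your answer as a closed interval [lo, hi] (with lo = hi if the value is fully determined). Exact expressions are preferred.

|AB| ∈ {38}
|BC| ∈ {12}
|AC| ∈ {2·√(397)}

|AC| = 2·√(397)  (≈ 39.8497)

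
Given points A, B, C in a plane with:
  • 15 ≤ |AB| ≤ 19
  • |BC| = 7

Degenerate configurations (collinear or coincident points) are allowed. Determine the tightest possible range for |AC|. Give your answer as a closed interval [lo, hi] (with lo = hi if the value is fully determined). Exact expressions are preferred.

|AC| ∈ [8, 26]  (≈ [8.0000, 26.0000])

|AB| ∈ [15, 19]
|BC| ∈ {7}
|AC| ∈ [8, 26]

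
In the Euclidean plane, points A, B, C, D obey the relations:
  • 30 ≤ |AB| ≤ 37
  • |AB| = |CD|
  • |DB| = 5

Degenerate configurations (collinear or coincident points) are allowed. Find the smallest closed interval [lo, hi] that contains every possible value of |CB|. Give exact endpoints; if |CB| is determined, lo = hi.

|AB| ∈ [30, 37]
|BD| ∈ {5}
|CD| ∈ [30, 37]
|AD| ∈ [25, 42]
|BC| ∈ [25, 42]
|AC| ∈ [0, 79]

|CB| ∈ [25, 42]  (≈ [25.0000, 42.0000])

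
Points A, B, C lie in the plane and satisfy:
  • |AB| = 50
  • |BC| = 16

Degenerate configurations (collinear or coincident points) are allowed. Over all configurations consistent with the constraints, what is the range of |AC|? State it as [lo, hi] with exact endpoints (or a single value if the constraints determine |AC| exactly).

|AB| ∈ {50}
|BC| ∈ {16}
|AC| ∈ [34, 66]

|AC| ∈ [34, 66]  (≈ [34.0000, 66.0000])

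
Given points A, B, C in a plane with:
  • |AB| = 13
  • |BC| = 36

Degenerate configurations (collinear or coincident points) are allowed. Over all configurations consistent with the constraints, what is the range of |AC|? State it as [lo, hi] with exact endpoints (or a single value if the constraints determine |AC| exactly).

|AC| ∈ [23, 49]  (≈ [23.0000, 49.0000])

|AB| ∈ {13}
|BC| ∈ {36}
|AC| ∈ [23, 49]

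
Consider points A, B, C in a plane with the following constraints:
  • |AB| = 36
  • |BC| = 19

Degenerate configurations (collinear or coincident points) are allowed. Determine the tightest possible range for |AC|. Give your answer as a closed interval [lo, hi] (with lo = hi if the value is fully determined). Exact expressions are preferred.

|AC| ∈ [17, 55]  (≈ [17.0000, 55.0000])

|AB| ∈ {36}
|BC| ∈ {19}
|AC| ∈ [17, 55]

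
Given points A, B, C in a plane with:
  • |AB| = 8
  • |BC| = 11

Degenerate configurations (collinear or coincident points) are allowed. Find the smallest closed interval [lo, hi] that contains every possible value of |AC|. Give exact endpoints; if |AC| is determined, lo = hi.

|AB| ∈ {8}
|BC| ∈ {11}
|AC| ∈ [3, 19]

|AC| ∈ [3, 19]  (≈ [3.0000, 19.0000])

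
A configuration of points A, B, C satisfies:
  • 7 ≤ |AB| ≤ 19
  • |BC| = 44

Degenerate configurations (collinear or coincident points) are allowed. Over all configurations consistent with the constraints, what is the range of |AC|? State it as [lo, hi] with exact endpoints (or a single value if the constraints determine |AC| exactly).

|AB| ∈ [7, 19]
|BC| ∈ {44}
|AC| ∈ [25, 63]

|AC| ∈ [25, 63]  (≈ [25.0000, 63.0000])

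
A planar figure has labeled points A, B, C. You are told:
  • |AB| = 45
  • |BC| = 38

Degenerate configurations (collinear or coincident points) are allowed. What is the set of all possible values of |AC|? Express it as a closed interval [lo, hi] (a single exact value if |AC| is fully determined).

|AB| ∈ {45}
|BC| ∈ {38}
|AC| ∈ [7, 83]

|AC| ∈ [7, 83]  (≈ [7.0000, 83.0000])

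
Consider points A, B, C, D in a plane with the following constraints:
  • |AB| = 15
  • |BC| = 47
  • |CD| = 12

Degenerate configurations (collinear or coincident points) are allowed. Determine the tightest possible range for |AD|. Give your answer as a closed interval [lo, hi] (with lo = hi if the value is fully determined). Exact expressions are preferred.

|AD| ∈ [20, 74]  (≈ [20.0000, 74.0000])

|AB| ∈ {15}
|BC| ∈ {47}
|CD| ∈ {12}
|AC| ∈ [32, 62]
|BD| ∈ [35, 59]
|AD| ∈ [20, 74]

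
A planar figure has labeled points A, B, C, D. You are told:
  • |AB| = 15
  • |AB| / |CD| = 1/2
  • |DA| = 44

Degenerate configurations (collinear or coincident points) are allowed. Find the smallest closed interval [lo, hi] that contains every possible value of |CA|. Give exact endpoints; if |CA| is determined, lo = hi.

|AB| ∈ {15}
|AD| ∈ {44}
|CD| ∈ {30}
|BD| ∈ [29, 59]
|AC| ∈ [14, 74]
|BC| ∈ [0, 89]

|CA| ∈ [14, 74]  (≈ [14.0000, 74.0000])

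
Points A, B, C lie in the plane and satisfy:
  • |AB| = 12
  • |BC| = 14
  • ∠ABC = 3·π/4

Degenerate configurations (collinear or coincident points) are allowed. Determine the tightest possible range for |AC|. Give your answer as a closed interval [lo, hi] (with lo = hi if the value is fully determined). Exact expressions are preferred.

|AB| ∈ {12}
|BC| ∈ {14}
|AC| ∈ {2·√(42·√(2) + 85)}

|AC| = 2·√(42·√(2) + 85)  (≈ 24.0331)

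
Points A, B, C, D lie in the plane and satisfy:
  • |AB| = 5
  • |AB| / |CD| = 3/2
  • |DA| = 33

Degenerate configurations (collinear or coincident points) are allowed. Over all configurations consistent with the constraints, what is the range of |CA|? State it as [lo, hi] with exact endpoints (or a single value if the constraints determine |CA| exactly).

|AB| ∈ {5}
|AD| ∈ {33}
|CD| ∈ {10/3}
|BD| ∈ [28, 38]
|AC| ∈ [89/3, 109/3]
|BC| ∈ [74/3, 124/3]

|CA| ∈ [89/3, 109/3]  (≈ [29.6667, 36.3333])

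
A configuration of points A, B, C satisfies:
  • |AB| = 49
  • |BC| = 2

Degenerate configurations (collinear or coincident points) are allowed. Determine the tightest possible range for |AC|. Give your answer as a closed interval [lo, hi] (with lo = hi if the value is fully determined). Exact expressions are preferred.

|AC| ∈ [47, 51]  (≈ [47.0000, 51.0000])

|AB| ∈ {49}
|BC| ∈ {2}
|AC| ∈ [47, 51]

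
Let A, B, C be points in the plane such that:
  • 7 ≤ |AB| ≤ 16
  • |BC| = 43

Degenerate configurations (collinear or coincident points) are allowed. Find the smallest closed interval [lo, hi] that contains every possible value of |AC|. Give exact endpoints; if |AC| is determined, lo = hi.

|AB| ∈ [7, 16]
|BC| ∈ {43}
|AC| ∈ [27, 59]

|AC| ∈ [27, 59]  (≈ [27.0000, 59.0000])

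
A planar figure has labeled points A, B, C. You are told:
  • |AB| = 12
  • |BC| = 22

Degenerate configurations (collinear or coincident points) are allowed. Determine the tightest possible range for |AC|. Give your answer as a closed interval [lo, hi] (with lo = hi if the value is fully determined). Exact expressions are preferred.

|AB| ∈ {12}
|BC| ∈ {22}
|AC| ∈ [10, 34]

|AC| ∈ [10, 34]  (≈ [10.0000, 34.0000])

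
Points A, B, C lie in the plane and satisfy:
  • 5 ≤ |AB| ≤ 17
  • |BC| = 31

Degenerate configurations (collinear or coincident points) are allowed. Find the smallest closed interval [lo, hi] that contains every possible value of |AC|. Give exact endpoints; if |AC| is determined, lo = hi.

|AB| ∈ [5, 17]
|BC| ∈ {31}
|AC| ∈ [14, 48]

|AC| ∈ [14, 48]  (≈ [14.0000, 48.0000])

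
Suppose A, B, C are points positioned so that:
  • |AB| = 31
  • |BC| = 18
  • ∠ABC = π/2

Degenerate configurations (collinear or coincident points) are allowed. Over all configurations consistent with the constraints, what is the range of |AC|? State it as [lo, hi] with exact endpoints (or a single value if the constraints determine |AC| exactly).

|AB| ∈ {31}
|BC| ∈ {18}
|AC| ∈ {√(1285)}

|AC| = √(1285)  (≈ 35.8469)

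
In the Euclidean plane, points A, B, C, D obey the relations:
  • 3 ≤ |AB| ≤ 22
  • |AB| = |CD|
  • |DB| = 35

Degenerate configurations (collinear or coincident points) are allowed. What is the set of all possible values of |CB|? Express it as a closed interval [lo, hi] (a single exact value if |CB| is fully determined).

|CB| ∈ [13, 57]  (≈ [13.0000, 57.0000])

|AB| ∈ [3, 22]
|BD| ∈ {35}
|CD| ∈ [3, 22]
|AD| ∈ [13, 57]
|BC| ∈ [13, 57]
|AC| ∈ [0, 79]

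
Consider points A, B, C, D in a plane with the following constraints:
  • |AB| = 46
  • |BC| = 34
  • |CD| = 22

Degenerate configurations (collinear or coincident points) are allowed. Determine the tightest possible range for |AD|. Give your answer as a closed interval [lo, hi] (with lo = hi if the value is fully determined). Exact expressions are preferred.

|AB| ∈ {46}
|BC| ∈ {34}
|CD| ∈ {22}
|AC| ∈ [12, 80]
|BD| ∈ [12, 56]
|AD| ∈ [0, 102]

|AD| ∈ [0, 102]  (≈ [0.0000, 102.0000])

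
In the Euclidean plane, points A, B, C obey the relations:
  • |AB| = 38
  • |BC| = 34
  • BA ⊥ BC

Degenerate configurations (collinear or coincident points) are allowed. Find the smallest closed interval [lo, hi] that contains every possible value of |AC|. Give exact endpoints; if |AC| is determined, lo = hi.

|AB| ∈ {38}
|BC| ∈ {34}
|AC| ∈ {10·√(26)}

|AC| = 10·√(26)  (≈ 50.9902)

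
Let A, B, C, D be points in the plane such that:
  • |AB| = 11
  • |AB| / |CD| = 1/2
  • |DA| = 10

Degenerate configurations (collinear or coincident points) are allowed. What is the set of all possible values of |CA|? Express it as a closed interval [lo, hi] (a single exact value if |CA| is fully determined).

|CA| ∈ [12, 32]  (≈ [12.0000, 32.0000])

|AB| ∈ {11}
|AD| ∈ {10}
|CD| ∈ {22}
|BD| ∈ [1, 21]
|AC| ∈ [12, 32]
|BC| ∈ [1, 43]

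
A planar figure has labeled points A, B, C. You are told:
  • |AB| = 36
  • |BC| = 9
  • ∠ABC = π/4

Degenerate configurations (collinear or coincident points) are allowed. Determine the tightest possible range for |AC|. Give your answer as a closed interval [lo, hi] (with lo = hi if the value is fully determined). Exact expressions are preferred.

|AC| = 9·√(17 - 4·√(2))  (≈ 30.3116)

|AB| ∈ {36}
|BC| ∈ {9}
|AC| ∈ {9·√(17 - 4·√(2))}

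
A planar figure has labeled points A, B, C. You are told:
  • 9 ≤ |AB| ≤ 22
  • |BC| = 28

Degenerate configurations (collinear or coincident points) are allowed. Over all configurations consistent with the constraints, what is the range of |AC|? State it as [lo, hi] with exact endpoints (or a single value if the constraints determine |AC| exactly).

|AC| ∈ [6, 50]  (≈ [6.0000, 50.0000])

|AB| ∈ [9, 22]
|BC| ∈ {28}
|AC| ∈ [6, 50]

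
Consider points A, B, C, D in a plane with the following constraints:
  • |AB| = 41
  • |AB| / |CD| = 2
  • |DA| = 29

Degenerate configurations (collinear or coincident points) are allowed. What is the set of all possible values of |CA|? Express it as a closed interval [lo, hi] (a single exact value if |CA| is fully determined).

|CA| ∈ [17/2, 99/2]  (≈ [8.5000, 49.5000])

|AB| ∈ {41}
|AD| ∈ {29}
|CD| ∈ {41/2}
|BD| ∈ [12, 70]
|AC| ∈ [17/2, 99/2]
|BC| ∈ [0, 181/2]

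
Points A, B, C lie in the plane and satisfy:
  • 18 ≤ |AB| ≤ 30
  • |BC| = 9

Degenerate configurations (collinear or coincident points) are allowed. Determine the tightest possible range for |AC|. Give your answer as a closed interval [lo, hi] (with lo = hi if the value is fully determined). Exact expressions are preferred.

|AB| ∈ [18, 30]
|BC| ∈ {9}
|AC| ∈ [9, 39]

|AC| ∈ [9, 39]  (≈ [9.0000, 39.0000])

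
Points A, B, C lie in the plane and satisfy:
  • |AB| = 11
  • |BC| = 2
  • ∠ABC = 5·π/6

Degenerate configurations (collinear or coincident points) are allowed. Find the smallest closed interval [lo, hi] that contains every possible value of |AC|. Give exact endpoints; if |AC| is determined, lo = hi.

|AC| = √(22·√(3) + 125)  (≈ 12.7713)

|AB| ∈ {11}
|BC| ∈ {2}
|AC| ∈ {√(22·√(3) + 125)}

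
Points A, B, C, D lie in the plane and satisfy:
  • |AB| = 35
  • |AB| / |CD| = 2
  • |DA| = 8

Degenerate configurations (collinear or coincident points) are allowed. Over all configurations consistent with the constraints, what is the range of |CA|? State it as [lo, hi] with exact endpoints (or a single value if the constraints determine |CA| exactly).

|CA| ∈ [19/2, 51/2]  (≈ [9.5000, 25.5000])

|AB| ∈ {35}
|AD| ∈ {8}
|CD| ∈ {35/2}
|BD| ∈ [27, 43]
|AC| ∈ [19/2, 51/2]
|BC| ∈ [19/2, 121/2]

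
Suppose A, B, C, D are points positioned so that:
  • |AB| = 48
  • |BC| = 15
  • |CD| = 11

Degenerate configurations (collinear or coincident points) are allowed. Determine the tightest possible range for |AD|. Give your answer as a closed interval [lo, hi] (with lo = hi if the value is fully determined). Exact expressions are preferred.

|AD| ∈ [22, 74]  (≈ [22.0000, 74.0000])

|AB| ∈ {48}
|BC| ∈ {15}
|CD| ∈ {11}
|AC| ∈ [33, 63]
|BD| ∈ [4, 26]
|AD| ∈ [22, 74]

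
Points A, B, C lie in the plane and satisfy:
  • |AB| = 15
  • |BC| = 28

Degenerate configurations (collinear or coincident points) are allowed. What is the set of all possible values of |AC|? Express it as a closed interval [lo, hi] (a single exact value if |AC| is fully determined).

|AC| ∈ [13, 43]  (≈ [13.0000, 43.0000])

|AB| ∈ {15}
|BC| ∈ {28}
|AC| ∈ [13, 43]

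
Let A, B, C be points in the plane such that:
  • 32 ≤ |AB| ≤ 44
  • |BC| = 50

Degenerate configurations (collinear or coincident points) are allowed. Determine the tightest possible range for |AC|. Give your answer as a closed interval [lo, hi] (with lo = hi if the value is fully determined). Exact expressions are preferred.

|AC| ∈ [6, 94]  (≈ [6.0000, 94.0000])

|AB| ∈ [32, 44]
|BC| ∈ {50}
|AC| ∈ [6, 94]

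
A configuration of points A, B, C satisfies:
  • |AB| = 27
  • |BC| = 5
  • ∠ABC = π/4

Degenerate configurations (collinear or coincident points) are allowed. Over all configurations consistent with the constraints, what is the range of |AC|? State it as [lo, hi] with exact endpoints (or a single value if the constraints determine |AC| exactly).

|AC| = √(754 - 135·√(2))  (≈ 23.7293)

|AB| ∈ {27}
|BC| ∈ {5}
|AC| ∈ {√(754 - 135·√(2))}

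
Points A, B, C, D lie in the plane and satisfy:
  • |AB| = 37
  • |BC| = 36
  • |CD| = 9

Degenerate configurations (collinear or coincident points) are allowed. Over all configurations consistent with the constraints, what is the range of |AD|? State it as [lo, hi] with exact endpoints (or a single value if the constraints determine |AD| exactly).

|AB| ∈ {37}
|BC| ∈ {36}
|CD| ∈ {9}
|AC| ∈ [1, 73]
|BD| ∈ [27, 45]
|AD| ∈ [0, 82]

|AD| ∈ [0, 82]  (≈ [0.0000, 82.0000])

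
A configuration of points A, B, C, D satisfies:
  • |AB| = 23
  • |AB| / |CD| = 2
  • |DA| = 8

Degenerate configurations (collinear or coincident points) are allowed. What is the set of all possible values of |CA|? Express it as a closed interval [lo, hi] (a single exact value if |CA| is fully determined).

|AB| ∈ {23}
|AD| ∈ {8}
|CD| ∈ {23/2}
|BD| ∈ [15, 31]
|AC| ∈ [7/2, 39/2]
|BC| ∈ [7/2, 85/2]

|CA| ∈ [7/2, 39/2]  (≈ [3.5000, 19.5000])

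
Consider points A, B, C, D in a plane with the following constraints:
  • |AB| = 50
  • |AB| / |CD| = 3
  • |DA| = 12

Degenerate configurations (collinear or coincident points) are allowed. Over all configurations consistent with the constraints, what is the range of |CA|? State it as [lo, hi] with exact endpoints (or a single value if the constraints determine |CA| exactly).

|CA| ∈ [14/3, 86/3]  (≈ [4.6667, 28.6667])

|AB| ∈ {50}
|AD| ∈ {12}
|CD| ∈ {50/3}
|BD| ∈ [38, 62]
|AC| ∈ [14/3, 86/3]
|BC| ∈ [64/3, 236/3]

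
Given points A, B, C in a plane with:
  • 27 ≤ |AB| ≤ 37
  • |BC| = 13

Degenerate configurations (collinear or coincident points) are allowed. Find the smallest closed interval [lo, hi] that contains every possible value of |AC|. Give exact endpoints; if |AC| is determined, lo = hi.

|AC| ∈ [14, 50]  (≈ [14.0000, 50.0000])

|AB| ∈ [27, 37]
|BC| ∈ {13}
|AC| ∈ [14, 50]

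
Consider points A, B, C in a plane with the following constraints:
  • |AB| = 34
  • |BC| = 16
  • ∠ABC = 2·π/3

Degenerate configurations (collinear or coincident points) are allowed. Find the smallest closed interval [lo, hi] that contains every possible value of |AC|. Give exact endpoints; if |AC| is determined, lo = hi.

|AB| ∈ {34}
|BC| ∈ {16}
|AC| ∈ {2·√(489)}

|AC| = 2·√(489)  (≈ 44.2267)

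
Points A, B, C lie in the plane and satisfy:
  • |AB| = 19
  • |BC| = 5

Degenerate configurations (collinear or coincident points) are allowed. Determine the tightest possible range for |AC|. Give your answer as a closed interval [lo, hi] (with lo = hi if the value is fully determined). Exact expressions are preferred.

|AC| ∈ [14, 24]  (≈ [14.0000, 24.0000])

|AB| ∈ {19}
|BC| ∈ {5}
|AC| ∈ [14, 24]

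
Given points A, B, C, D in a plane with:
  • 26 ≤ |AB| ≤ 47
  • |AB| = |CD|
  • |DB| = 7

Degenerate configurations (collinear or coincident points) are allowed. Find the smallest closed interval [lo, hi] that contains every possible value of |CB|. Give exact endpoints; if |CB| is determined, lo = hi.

|CB| ∈ [19, 54]  (≈ [19.0000, 54.0000])

|AB| ∈ [26, 47]
|BD| ∈ {7}
|CD| ∈ [26, 47]
|AD| ∈ [19, 54]
|BC| ∈ [19, 54]
|AC| ∈ [0, 101]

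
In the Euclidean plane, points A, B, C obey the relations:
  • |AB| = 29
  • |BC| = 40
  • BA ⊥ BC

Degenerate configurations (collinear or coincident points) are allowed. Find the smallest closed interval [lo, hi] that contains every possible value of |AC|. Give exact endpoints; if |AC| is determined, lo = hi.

|AC| = √(2441)  (≈ 49.4065)

|AB| ∈ {29}
|BC| ∈ {40}
|AC| ∈ {√(2441)}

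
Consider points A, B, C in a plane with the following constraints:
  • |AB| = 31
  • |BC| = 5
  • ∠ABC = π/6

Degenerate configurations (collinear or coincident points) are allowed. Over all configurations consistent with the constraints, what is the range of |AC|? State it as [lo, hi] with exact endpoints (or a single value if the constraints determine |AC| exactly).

|AC| = √(986 - 155·√(3))  (≈ 26.7868)

|AB| ∈ {31}
|BC| ∈ {5}
|AC| ∈ {√(986 - 155·√(3))}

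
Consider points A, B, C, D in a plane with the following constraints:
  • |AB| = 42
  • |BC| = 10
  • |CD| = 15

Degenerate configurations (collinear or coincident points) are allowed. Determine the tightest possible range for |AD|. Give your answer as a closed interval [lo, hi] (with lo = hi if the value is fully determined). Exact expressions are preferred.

|AB| ∈ {42}
|BC| ∈ {10}
|CD| ∈ {15}
|AC| ∈ [32, 52]
|BD| ∈ [5, 25]
|AD| ∈ [17, 67]

|AD| ∈ [17, 67]  (≈ [17.0000, 67.0000])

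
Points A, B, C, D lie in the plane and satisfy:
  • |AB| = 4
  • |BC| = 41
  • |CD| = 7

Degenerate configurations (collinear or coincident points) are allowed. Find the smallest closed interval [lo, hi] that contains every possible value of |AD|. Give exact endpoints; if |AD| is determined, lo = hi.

|AB| ∈ {4}
|BC| ∈ {41}
|CD| ∈ {7}
|AC| ∈ [37, 45]
|BD| ∈ [34, 48]
|AD| ∈ [30, 52]

|AD| ∈ [30, 52]  (≈ [30.0000, 52.0000])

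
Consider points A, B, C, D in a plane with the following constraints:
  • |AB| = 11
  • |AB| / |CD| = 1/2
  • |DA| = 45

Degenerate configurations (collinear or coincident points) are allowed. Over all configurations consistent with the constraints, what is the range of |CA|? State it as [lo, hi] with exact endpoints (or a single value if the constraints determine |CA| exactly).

|CA| ∈ [23, 67]  (≈ [23.0000, 67.0000])

|AB| ∈ {11}
|AD| ∈ {45}
|CD| ∈ {22}
|BD| ∈ [34, 56]
|AC| ∈ [23, 67]
|BC| ∈ [12, 78]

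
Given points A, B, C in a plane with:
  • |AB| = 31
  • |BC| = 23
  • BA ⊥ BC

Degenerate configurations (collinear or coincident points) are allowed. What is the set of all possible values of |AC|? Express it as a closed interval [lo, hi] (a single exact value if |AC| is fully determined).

|AC| = √(1490)  (≈ 38.6005)

|AB| ∈ {31}
|BC| ∈ {23}
|AC| ∈ {√(1490)}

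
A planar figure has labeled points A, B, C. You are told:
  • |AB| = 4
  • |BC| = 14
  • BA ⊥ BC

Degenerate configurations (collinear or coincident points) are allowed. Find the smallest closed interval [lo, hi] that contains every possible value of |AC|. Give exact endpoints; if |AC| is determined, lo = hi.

|AC| = 2·√(53)  (≈ 14.5602)

|AB| ∈ {4}
|BC| ∈ {14}
|AC| ∈ {2·√(53)}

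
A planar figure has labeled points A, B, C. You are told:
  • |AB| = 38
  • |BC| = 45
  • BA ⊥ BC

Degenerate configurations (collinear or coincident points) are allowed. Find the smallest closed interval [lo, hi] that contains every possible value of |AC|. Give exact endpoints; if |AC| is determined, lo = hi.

|AB| ∈ {38}
|BC| ∈ {45}
|AC| ∈ {√(3469)}

|AC| = √(3469)  (≈ 58.8982)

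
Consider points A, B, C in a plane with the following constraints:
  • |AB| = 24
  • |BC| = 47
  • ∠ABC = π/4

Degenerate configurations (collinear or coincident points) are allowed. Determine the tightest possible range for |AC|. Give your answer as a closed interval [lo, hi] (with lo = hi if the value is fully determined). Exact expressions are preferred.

|AC| = √(2785 - 1128·√(2))  (≈ 34.4930)

|AB| ∈ {24}
|BC| ∈ {47}
|AC| ∈ {√(2785 - 1128·√(2))}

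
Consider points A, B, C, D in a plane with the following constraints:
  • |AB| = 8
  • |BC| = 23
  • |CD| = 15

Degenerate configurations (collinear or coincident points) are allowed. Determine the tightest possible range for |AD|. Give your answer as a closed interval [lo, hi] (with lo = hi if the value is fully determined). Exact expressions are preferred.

|AB| ∈ {8}
|BC| ∈ {23}
|CD| ∈ {15}
|AC| ∈ [15, 31]
|BD| ∈ [8, 38]
|AD| ∈ [0, 46]

|AD| ∈ [0, 46]  (≈ [0.0000, 46.0000])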